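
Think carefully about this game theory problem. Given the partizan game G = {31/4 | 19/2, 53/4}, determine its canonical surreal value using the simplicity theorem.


Left options: {31/4}, max = 31/4
Right options: {19/2, 53/4}, min = 19/2
All options are numbers and max(Left) < min(Right), so by the simplicity theorem the value is the simplest (earliest-born) number strictly between 31/4 and 19/2.
Integers 8 through 9 all lie strictly between 31/4 and 19/2.
Among integers, the simplest (lowest birthday = smallest |n|; 0 is born on day 0, +-n on day n) is 8.
No non-integer in the interval can be simpler: if x is a non-integer in the interval, then floor(x) or ceil(x) also lies in the interval (the interval contains an integer), and both are proper prefixes of x's sign expansion, i.e. born earlier. So the game value is 8.
Game value = 8

8


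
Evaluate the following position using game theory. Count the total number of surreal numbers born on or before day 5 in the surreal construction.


Day 0: {|} = 0 is born. Count = 1.
Day n: the number of surreal numbers born by day n is 2^(n+1) - 1.
By day 0: 2^1 - 1 = 1
By day 1: 2^2 - 1 = 3
By day 2: 2^3 - 1 = 7
By day 3: 2^4 - 1 = 15
By day 4: 2^5 - 1 = 31
By day 5: 2^6 - 1 = 63
By day 5: 63 surreal numbers.

63


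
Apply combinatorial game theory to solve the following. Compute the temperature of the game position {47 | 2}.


The game is {47 | 2}, a switch {a | b} with numbers a > b.
Cooling {a | b} by t gives {a - t | b + t}, which stops being hot when a - t = b + t, i.e. at t = (a - b)/2. So the temperature of a switch is (a - b)/2.
Temperature = (Left option - Right option) / 2
= (47 - (2)) / 2
= 45 / 2
= 45/2

45/2


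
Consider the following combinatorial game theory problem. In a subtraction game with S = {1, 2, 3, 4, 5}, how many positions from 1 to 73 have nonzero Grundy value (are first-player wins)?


Subtraction set S = {1, 2, 3, 4, 5}, so G(n) = n mod 6.
G(n) = 0 when n is a multiple of 6.
Multiples of 6 in [1, 73]: 12
N-positions (nonzero Grundy) = 73 - 12 = 61

61


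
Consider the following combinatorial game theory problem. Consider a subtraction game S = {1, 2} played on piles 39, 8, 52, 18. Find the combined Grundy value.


Subtraction set: {1, 2}
For this subtraction set, G(n) = n mod 3 (period = max + 1 = 3).
Pile 1 (size 39): G(39) = 39 mod 3 = 0
Pile 2 (size 8): G(8) = 8 mod 3 = 2
Pile 3 (size 52): G(52) = 52 mod 3 = 1
Pile 4 (size 18): G(18) = 18 mod 3 = 0
Total Grundy value = XOR of all: 0 XOR 2 XOR 1 XOR 0 = 3

3


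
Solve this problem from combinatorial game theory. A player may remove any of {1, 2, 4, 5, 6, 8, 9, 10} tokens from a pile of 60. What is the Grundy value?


The subtraction set is S = {1, 2, 4, 5, 6, 8, 9, 10}.
G(k) = mex{ G(k - s) : s in S, s <= k }. We compute iteratively: G(0) = 0.
G(1) = mex({0}) = 1
G(2) = mex({0, 1}) = 2
G(3) = mex({1, 2}) = 0
G(4) = mex({0, 2}) = 1
G(5) = mex({0, 1}) = 2
G(6) = mex({0, 1, 2}) = 3
G(7) = mex({0, 1, 2, 3}) = 4
G(8) = mex({0, 1, 2, 3, 4}) = 5
G(9) = mex({0, 1, 2, 4, 5}) = 3
G(10) = mex({0, 1, 2, 3, 5}) = 4
G(11) = mex({0, 1, 2, 3, 4}) = 5
G(12) = mex({0, 1, 2, 3, 4, 5}) = 6
G(13) = mex({0, 1, 2, 3, 4, 5, 6}) = 7
G(14) = mex({1, 2, 3, 4, 5, 6, 7}) = 0
G(15) = mex({0, 2, 3, 4, 5, 7}) = 1
G(16) = mex({0, 1, 3, 4, 5, 6}) = 2
G(17) = mex({1, 2, 3, 4, 5, 6, 7}) = 0
G(18) = mex({0, 2, 3, 4, 5, 6, 7}) = 1
G(19) = mex({0, 1, 3, 4, 5, 7}) = 2
G(20) = mex({0, 1, 2, 4, 5, 6}) = 3
G(21) = mex({0, 1, 2, 3, 5, 6, 7}) = 4
G(22) = mex({0, 1, 2, 3, 4, 6, 7}) = 5
G(23) = mex({0, 1, 2, 4, 5, 7}) = 3
Observe that G(14)..G(23) = 0, 1, 2, 0, 1, 2, 3, 4, 5, 3 repeats G(0)..G(9) = 0, 1, 2, 0, 1, 2, 3, 4, 5, 3.
For k >= max(S) = 10, G(k) is determined by the previous 10 values G(k-10)..G(k-1); a window of 10 consecutive values has recurred shifted by 14, so by induction G(k + 14) = G(k) for all k >= 0: the sequence is periodic from the start with period 14.
One period: G(0..13) = 0, 1, 2, 0, 1, 2, 3, 4, 5, 3, 4, 5, 6, 7.
60 mod 14 = 4, so G(60) = G(4) = 1.

1


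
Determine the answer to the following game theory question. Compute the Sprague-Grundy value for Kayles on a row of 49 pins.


Kayles: a move removes 1 or 2 adjacent pins from a contiguous row.
Removing pins from a row of k leaves two independent rows (a, b) with a + b = k - 1 (one pin) or a + b = k - 2 (two pins); an end removal gives a = 0.
By Sprague-Grundy, G(k) = mex{ G(a) XOR G(b) } over all these splits. G(0) = 0.
G(1): splits (0,0):0^0=0 -> mex({0}) = 1
G(2): splits (0,1):0^1=1 (0,0):0^0=0 -> mex({0, 1}) = 2
G(3): splits (0,2):0^2=2 (1,1):1^1=0 (0,1):0^1=1 -> mex({0, 1, 2}) = 3
G(4): splits (0,3):0^3=3 (1,2):1^2=3 (0,2):0^2=2 (1,1):1^1=0 -> mex({0, 2, 3}) = 1
G(5): splits (0,4):0^1=1 (1,3):1^3=2 (2,2):2^2=0 (0,3):0^3=3 (1,2):1^2=3 -> mex({0, 1, 2, 3}) = 4
G(6) = mex({0, 1, 2, 4}) = 3
G(7) = mex({0, 1, 3, 4, 5}) = 2
G(8) = mex({0, 2, 3, 5, 6}) = 1
G(9) = mex({0, 1, 2, 3, 6, 7}) = 4
G(10) = mex({0, 1, 3, 4, 5, 7}) = 2
G(11) = mex({0, 1, 2, 3, 4, 5}) = 6
G(12) = mex({0, 1, 2, 3, 5, 6, 7}) = 4
G(13) = mex({0, 2, 3, 4, 6, 7}) = 1
G(14) = mex({0, 1, 4, 5, 6, 7}) = 2
G(15) = mex({0, 1, 2, 3, 4, 5, 6}) = 7
G(16) = mex({0, 2, 3, 5, 6, 7}) = 1
G(17) = mex({0, 1, 2, 3, 5, 6, 7}) = 4
G(18) = mex({0, 1, 2, 4, 5, 6}) = 3
G(19) = mex({0, 1, 3, 4, 5, 7}) = 2
G(20) = mex({0, 2, 3, 4, 5, 6, 7}) = 1
G(21) = mex({0, 1, 2, 3, 5, 6, 7}) = 4
G(22) = mex({0, 1, 2, 3, 4, 5, 7}) = 6
G(23) = mex({0, 1, 2, 3, 4, 5, 6}) = 7
G(24) = mex({0, 1, 2, 3, 5, 6, 7}) = 4
G(25) = mex({0, 2, 3, 4, 6, 7}) = 1
G(26) = mex({0, 1, 3, 4, 5, 6, 7}) = 2
G(27) = mex({0, 1, 2, 3, 4, 5, 6, 7}) = 8
G(28) = mex({0, 1, 2, 3, 4, 6, 7, 8}) = 5
G(29) = mex({0, 1, 2, 3, 5, 6, 7, 8, 9}) = 4
G(30) = mex({0, 1, 2, 3, 4, 5, 6, 9, 10}) = 7
G(31) = mex({0, 1, 3, 4, 5, 7, 10, 11}) = 2
G(32) = mex({0, 2, 3, 4, 5, 6, 7, 9, 11}) = 1
G(33) = mex({0, 1, 2, 3, 4, 5, 6, 7, 9, 12}) = 8
G(34) = mex({0, 1, 2, 3, 4, 5, 7, 8, 11, 12}) = 6
G(35) = mex({0, 1, 2, 3, 4, 5, 6, 8, 9, 10, 11}) = 7
G(36) = mex({0, 1, 2, 3, 5, 6, 7, 9, 10}) = 4
G(37) = mex({0, 2, 3, 4, 6, 7, 9, 10, 11, 12}) = 1
G(38) = mex({0, 1, 3, 4, 5, 6, 7, 9, 10, 11, 12}) = 2
G(39) = mex({0, 1, 2, 4, 5, 6, 7, 9, 10, 12, 14}) = 3
G(40) = mex({0, 2, 3, 4, 6, 7, 11, 12, 14}) = 1
G(41) = mex({0, 1, 2, 3, 5, 6, 7, 9, 10, 11, 12}) = 4
G(42) = mex({0, 1, 2, 3, 4, 5, 6, 9, 10}) = 7
G(43) = mex({0, 1, 3, 4, 5, 7, 9, 10, 12, 15}) = 2
G(44) = mex({0, 2, 3, 4, 5, 6, 7, 9, 10, 12, 15}) = 1
G(45) = mex({0, 1, 2, 3, 4, 5, 6, 7, 9, 10, 12, 14}) = 8
G(46) = mex({0, 1, 3, 4, 5, 7, 8, 11, 12, 14}) = 2
G(47) = mex({0, 1, 2, 3, 4, 5, 6, 8, 9, 10, 11, 12}) = 7
G(48) = mex({0, 1, 2, 3, 5, 6, 7, 9, 10}) = 4
G(49) = mex({0, 2, 3, 4, 6, 7, 9, 10, 11, 12, 15}) = 1
Therefore G(49) = 1.

1


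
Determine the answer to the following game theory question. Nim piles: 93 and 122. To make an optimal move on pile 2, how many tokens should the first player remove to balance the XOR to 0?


Piles: 93 and 122
Current XOR: 93 XOR 122 = 39 (non-zero, so this is an N-position).
To make the XOR zero, we need to find a move that balances the piles.
For pile 2 (size 122): target = 122 XOR 39 = 93
We reduce pile 2 from 122 to 93.
Tokens removed: 122 - 93 = 29
Verification: 93 XOR 93 = 0

29


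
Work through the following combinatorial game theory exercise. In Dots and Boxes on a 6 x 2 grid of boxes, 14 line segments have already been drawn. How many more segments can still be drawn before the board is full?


Grid: 6 x 2 boxes, i.e. 7 rows and 3 columns of dots.
Horizontal edges: (rows + 1) * cols = 7 * 2 = 14
Vertical edges: rows * (cols + 1) = 6 * 3 = 18
Total edges: 14 + 18 = 32
Edges drawn: 14
Remaining: 32 - 14 = 18

18


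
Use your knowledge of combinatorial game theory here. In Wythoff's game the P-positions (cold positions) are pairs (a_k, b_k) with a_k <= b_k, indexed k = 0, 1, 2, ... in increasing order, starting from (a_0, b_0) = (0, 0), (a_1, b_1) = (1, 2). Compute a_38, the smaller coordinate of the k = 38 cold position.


By Wythoff's theorem, a_k = floor(k * phi) and b_k = floor(k * phi^2) = a_k + k, where phi = (1 + sqrt(5))/2 is the golden ratio.
phi = (1 + sqrt(5))/2 = 1.618034
k = 38
k * phi = 38 * 1.618034 = 61.485292
a_38 = floor(k * phi) = 61

61


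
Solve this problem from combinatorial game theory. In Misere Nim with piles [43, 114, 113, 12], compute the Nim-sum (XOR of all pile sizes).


We need the XOR (exclusive or) of all pile sizes.
After XOR-ing pile 1 (size 43): 0 XOR 43 = 43
After XOR-ing pile 2 (size 114): 43 XOR 114 = 89
After XOR-ing pile 3 (size 113): 89 XOR 113 = 40
After XOR-ing pile 4 (size 12): 40 XOR 12 = 36
The Nim-value of this position is 36.

36


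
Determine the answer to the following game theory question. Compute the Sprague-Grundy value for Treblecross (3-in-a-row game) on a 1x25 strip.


Treblecross: place X on empty cells; 3-in-a-row wins.
Playing within two cells of an existing X lets the opponent win at once, so sensible play treats the cells i-2..i+2 around each X as dead. The player left with no safe cell loses, so this is a normal-play take-away game on strips of safe cells.
Placing X at cell i (0-indexed) of a strip of k safe cells leaves independent strips of sizes max(0, i-2) and max(0, k-i-3). Hence G(k) = mex{ G(max(0,i-2)) XOR G(max(0,k-i-3)) : 0 <= i < k }, with G(0) = 0.
G(1): splits (0,0):0^0=0 -> mex({0}) = 1
G(2): splits (0,0):0^0=0 -> mex({0}) = 1
G(3): splits (0,0):0^0=0 -> mex({0}) = 1
G(4): splits (0,1):0^1=1 (0,0):0^0=0 -> mex({0, 1}) = 2
G(5): splits (0,2):0^1=1 (0,1):0^1=1 (0,0):0^0=0 -> mex({0, 1}) = 2
G(6) = mex({1}) = 0
G(7) = mex({0, 1, 2}) = 3
G(8) = mex({0, 1, 2}) = 3
G(9) = mex({0, 2}) = 1
G(10) = mex({0, 2, 3}) = 1
G(11) = mex({0, 3}) = 1
G(12) = mex({1, 3}) = 0
G(13) = mex({0, 1, 2, 3}) = 4
G(14) = mex({0, 1, 2}) = 3
G(15) = mex({0, 1, 2}) = 3
G(16) = mex({0, 1, 2, 4}) = 3
G(17) = mex({0, 1, 3, 4}) = 2
G(18) = mex({0, 1, 3, 4}) = 2
G(19) = mex({0, 1, 3, 5}) = 2
G(20) = mex({0, 1, 2, 3, 5}) = 4
G(21) = mex({0, 1, 2, 3, 5}) = 4
G(22) = mex({1, 2, 6}) = 0
G(23) = mex({0, 1, 2, 3, 4, 6}) = 5
G(24) = mex({0, 1, 2, 3, 4}) = 5
G(25) = mex({0, 1, 3, 4, 7}) = 2
Therefore G(25) = 2.

2


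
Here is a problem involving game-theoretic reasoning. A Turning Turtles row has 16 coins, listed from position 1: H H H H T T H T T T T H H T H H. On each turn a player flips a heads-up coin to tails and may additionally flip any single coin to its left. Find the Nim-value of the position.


Coins: H H H H T T H T T T T H H T H H
Key fact: a single head at position k behaves exactly like a Nim heap of size k (turning it to T and optionally flipping a coin at j < k corresponds to moving the heap from k to j, or to 0), and heads combine as a disjunctive sum (two heads at the same place would cancel, matching j XOR j = 0). So the Nim-value is the XOR of the 1-indexed positions of the heads.
Face-up positions (1-indexed): [1, 2, 3, 4, 7, 12, 13, 15, 16]
XOR 0 with 1: 0 XOR 1 = 1
XOR 1 with 2: 1 XOR 2 = 3
XOR 3 with 3: 3 XOR 3 = 0
XOR 0 with 4: 0 XOR 4 = 4
XOR 4 with 7: 4 XOR 7 = 3
XOR 3 with 12: 3 XOR 12 = 15
XOR 15 with 13: 15 XOR 13 = 2
XOR 2 with 15: 2 XOR 15 = 13
XOR 13 with 16: 13 XOR 16 = 29
Nim-value = 29

29


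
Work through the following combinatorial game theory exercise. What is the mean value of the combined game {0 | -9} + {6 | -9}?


G1 = {0 | -9}, G2 = {6 | -9}
Each is a switch {a | b} with numbers a > b; its mean value is (a + b)/2, and mean value is additive over game sums: m(G1 + G2) = m(G1) + m(G2).
Mean of G1 = (0 + (-9))/2 = -9/2 = -9/2
Mean of G2 = (6 + (-9))/2 = -3/2 = -3/2
Mean of G1 + G2 = -9/2 + -3/2 = -6

-6


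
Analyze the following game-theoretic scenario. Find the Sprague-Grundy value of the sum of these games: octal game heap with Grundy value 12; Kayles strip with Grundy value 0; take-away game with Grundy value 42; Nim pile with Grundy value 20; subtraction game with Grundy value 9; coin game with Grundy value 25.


By the Sprague-Grundy theorem, the Grundy value of a sum of games is the XOR of individual Grundy values.
octal game heap: Grundy value = 12. Running XOR: 0 XOR 12 = 12
Kayles strip: Grundy value = 0. Running XOR: 12 XOR 0 = 12
take-away game: Grundy value = 42. Running XOR: 12 XOR 42 = 38
Nim pile: Grundy value = 20. Running XOR: 38 XOR 20 = 50
subtraction game: Grundy value = 9. Running XOR: 50 XOR 9 = 59
coin game: Grundy value = 25. Running XOR: 59 XOR 25 = 34
The combined Grundy value is 34.

34


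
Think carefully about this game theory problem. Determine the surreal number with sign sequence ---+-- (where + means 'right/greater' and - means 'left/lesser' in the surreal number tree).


Sign expansion: ---+--
Rule: track bounds (lo, hi), initially (-inf, +inf). On '+', the current value becomes lo and we move to the simplest number in (value, hi): value + 1 if hi = +inf, otherwise the midpoint (value + hi)/2. On '-', the current value becomes hi and we move to value - 1 if lo = -inf, otherwise the midpoint (lo + value)/2.
Start at 0.
Step 1: sign = -, move left. Bounds: (-inf, 0). Value = -1
Step 2: sign = -, move left. Bounds: (-inf, -1). Value = -2
Step 3: sign = -, move left. Bounds: (-inf, -2). Value = -3
Step 4: sign = +, move right. Bounds: (-3, -2). Value = -5/2
Step 5: sign = -, move left. Bounds: (-3, -5/2). Value = -11/4
Step 6: sign = -, move left. Bounds: (-3, -11/4). Value = -23/8
The surreal number with sign expansion ---+-- is -23/8.

-23/8


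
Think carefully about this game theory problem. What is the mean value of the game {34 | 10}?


Game = {34 | 10}, a switch {a | b} with numbers a > b.
Its thermograph has left wall a - t and right wall b + t, which meet at t = (a - b)/2, where both equal (a + b)/2. So the mast (mean value) is at (a + b)/2.
Mean = (34 + (10))/2 = 44/2 = 22

22


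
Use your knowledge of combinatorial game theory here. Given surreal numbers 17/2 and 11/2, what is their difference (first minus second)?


x = 17/2, y = 11/2
Converting to common denominator: 2
x = 17/2, y = 11/2
x - y = 17/2 - 11/2 = 3

3


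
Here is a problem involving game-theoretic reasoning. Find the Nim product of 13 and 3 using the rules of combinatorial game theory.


Nim multiplication is bilinear over XOR: (u XOR v) * w = (u*w) XOR (v*w).
So we split each operand into its bit components and XOR the pairwise Nim products.
13 = 1 + 4 + 8 (as XOR of powers of 2).
3 = 1 + 2 (as XOR of powers of 2).
Using the standard Nim-product table on single bits:
  2*2 = 3,   2*4 = 8,   2*8 = 12,
  4*4 = 6,   4*8 = 11,  8*8 = 13,
and  1*x = x (identity), k*l = l*k (commutative).
Pairwise Nim products:
  1 * 1 = 1
  1 * 2 = 2
  4 * 1 = 4
  4 * 2 = 8
  8 * 1 = 8
  8 * 2 = 12
XOR them: 1 XOR 2 XOR 4 XOR 8 XOR 8 XOR 12 = 11.
Result: 13 * 3 = 11 (in Nim).

11


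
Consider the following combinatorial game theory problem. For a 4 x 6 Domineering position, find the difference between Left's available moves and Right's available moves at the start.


Board is 4 x 6 (rows x cols).
Left (vertical) placements: (rows-1) * cols = 3 * 6 = 18
Right (horizontal) placements: rows * (cols-1) = 4 * 5 = 20
Advantage = Left - Right = 18 - 20 = -2

-2


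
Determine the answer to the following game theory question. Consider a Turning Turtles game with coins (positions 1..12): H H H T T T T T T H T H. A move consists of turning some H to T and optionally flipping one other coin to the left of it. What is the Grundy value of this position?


Coins: H H H T T T T T T H T H
Key fact: a single head at position k behaves exactly like a Nim heap of size k (turning it to T and optionally flipping a coin at j < k corresponds to moving the heap from k to j, or to 0), and heads combine as a disjunctive sum (two heads at the same place would cancel, matching j XOR j = 0). So the Nim-value is the XOR of the 1-indexed positions of the heads.
Face-up positions (1-indexed): [1, 2, 3, 10, 12]
XOR 0 with 1: 0 XOR 1 = 1
XOR 1 with 2: 1 XOR 2 = 3
XOR 3 with 3: 3 XOR 3 = 0
XOR 0 with 10: 0 XOR 10 = 10
XOR 10 with 12: 10 XOR 12 = 6
Nim-value = 6

6


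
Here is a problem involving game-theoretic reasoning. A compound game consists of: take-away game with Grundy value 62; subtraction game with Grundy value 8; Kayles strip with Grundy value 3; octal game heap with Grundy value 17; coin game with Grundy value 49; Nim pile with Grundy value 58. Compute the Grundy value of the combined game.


By the Sprague-Grundy theorem, the Grundy value of a sum of games is the XOR of individual Grundy values.
take-away game: Grundy value = 62. Running XOR: 0 XOR 62 = 62
subtraction game: Grundy value = 8. Running XOR: 62 XOR 8 = 54
Kayles strip: Grundy value = 3. Running XOR: 54 XOR 3 = 53
octal game heap: Grundy value = 17. Running XOR: 53 XOR 17 = 36
coin game: Grundy value = 49. Running XOR: 36 XOR 49 = 21
Nim pile: Grundy value = 58. Running XOR: 21 XOR 58 = 47
The combined Grundy value is 47.

47


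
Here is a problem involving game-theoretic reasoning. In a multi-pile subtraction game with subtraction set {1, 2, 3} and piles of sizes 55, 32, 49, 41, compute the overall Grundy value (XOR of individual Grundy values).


Subtraction set: {1, 2, 3}
For this subtraction set, G(n) = n mod 4 (period = max + 1 = 4).
Pile 1 (size 55): G(55) = 55 mod 4 = 3
Pile 2 (size 32): G(32) = 32 mod 4 = 0
Pile 3 (size 49): G(49) = 49 mod 4 = 1
Pile 4 (size 41): G(41) = 41 mod 4 = 1
Total Grundy value = XOR of all: 3 XOR 0 XOR 1 XOR 1 = 3

3


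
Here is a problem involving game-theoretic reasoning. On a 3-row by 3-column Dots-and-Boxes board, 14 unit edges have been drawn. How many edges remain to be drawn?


Grid: 3 x 3 boxes, i.e. 4 rows and 4 columns of dots.
Horizontal edges: (rows + 1) * cols = 4 * 3 = 12
Vertical edges: rows * (cols + 1) = 3 * 4 = 12
Total edges: 12 + 12 = 24
Edges drawn: 14
Remaining: 24 - 14 = 10

10


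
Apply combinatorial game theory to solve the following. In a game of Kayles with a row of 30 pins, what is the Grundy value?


Kayles: a move removes 1 or 2 adjacent pins from a contiguous row.
Removing pins from a row of k leaves two independent rows (a, b) with a + b = k - 1 (one pin) or a + b = k - 2 (two pins); an end removal gives a = 0.
By Sprague-Grundy, G(k) = mex{ G(a) XOR G(b) } over all these splits. G(0) = 0.
G(1): splits (0,0):0^0=0 -> mex({0}) = 1
G(2): splits (0,1):0^1=1 (0,0):0^0=0 -> mex({0, 1}) = 2
G(3): splits (0,2):0^2=2 (1,1):1^1=0 (0,1):0^1=1 -> mex({0, 1, 2}) = 3
G(4): splits (0,3):0^3=3 (1,2):1^2=3 (0,2):0^2=2 (1,1):1^1=0 -> mex({0, 2, 3}) = 1
G(5): splits (0,4):0^1=1 (1,3):1^3=2 (2,2):2^2=0 (0,3):0^3=3 (1,2):1^2=3 -> mex({0, 1, 2, 3}) = 4
G(6) = mex({0, 1, 2, 4}) = 3
G(7) = mex({0, 1, 3, 4, 5}) = 2
G(8) = mex({0, 2, 3, 5, 6}) = 1
G(9) = mex({0, 1, 2, 3, 6, 7}) = 4
G(10) = mex({0, 1, 3, 4, 5, 7}) = 2
G(11) = mex({0, 1, 2, 3, 4, 5}) = 6
G(12) = mex({0, 1, 2, 3, 5, 6, 7}) = 4
G(13) = mex({0, 2, 3, 4, 6, 7}) = 1
G(14) = mex({0, 1, 4, 5, 6, 7}) = 2
G(15) = mex({0, 1, 2, 3, 4, 5, 6}) = 7
G(16) = mex({0, 2, 3, 5, 6, 7}) = 1
G(17) = mex({0, 1, 2, 3, 5, 6, 7}) = 4
G(18) = mex({0, 1, 2, 4, 5, 6}) = 3
G(19) = mex({0, 1, 3, 4, 5, 7}) = 2
G(20) = mex({0, 2, 3, 4, 5, 6, 7}) = 1
G(21) = mex({0, 1, 2, 3, 5, 6, 7}) = 4
G(22) = mex({0, 1, 2, 3, 4, 5, 7}) = 6
G(23) = mex({0, 1, 2, 3, 4, 5, 6}) = 7
G(24) = mex({0, 1, 2, 3, 5, 6, 7}) = 4
G(25) = mex({0, 2, 3, 4, 6, 7}) = 1
G(26) = mex({0, 1, 3, 4, 5, 6, 7}) = 2
G(27) = mex({0, 1, 2, 3, 4, 5, 6, 7}) = 8
G(28) = mex({0, 1, 2, 3, 4, 6, 7, 8}) = 5
G(29) = mex({0, 1, 2, 3, 5, 6, 7, 8, 9}) = 4
G(30) = mex({0, 1, 2, 3, 4, 5, 6, 9, 10}) = 7
Therefore G(30) = 7.

7


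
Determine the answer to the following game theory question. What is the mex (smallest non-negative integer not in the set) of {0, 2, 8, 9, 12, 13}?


Set = {0, 2, 8, 9, 12, 13}
0 is in the set.
1 is NOT in the set. This is the mex.
mex = 1

1


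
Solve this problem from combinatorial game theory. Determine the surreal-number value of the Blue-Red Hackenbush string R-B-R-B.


Edges (from ground): R-B-R-B
By Berlekamp's sign-expansion rule, a Blue-Red Hackenbush stalk has the value of the surreal number whose sign sequence is the edge sequence with B -> + and R -> -.
Sign sequence: -+-+
Trace the sign expansion in the surreal number tree, starting from 0:
Edge 1: R (sign -) -> bounds (-inf, 0), value = -1
Edge 2: B (sign +) -> bounds (-1, 0), value = -1/2
Edge 3: R (sign -) -> bounds (-1, -1/2), value = -3/4
Edge 4: B (sign +) -> bounds (-3/4, -1/2), value = -5/8
Game value = -5/8

-5/8


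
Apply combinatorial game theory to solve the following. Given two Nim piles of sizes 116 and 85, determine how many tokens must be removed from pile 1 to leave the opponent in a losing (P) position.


Piles: 116 and 85
Current XOR: 116 XOR 85 = 33 (non-zero, so this is an N-position).
To make the XOR zero, we need to find a move that balances the piles.
For pile 1 (size 116): target = 116 XOR 33 = 85
We reduce pile 1 from 116 to 85.
Tokens removed: 116 - 85 = 31
Verification: 85 XOR 85 = 0

31


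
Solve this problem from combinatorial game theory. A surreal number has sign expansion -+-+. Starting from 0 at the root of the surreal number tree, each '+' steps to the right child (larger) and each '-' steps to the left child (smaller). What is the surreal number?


Sign expansion: -+-+
Rule: track bounds (lo, hi), initially (-inf, +inf). On '+', the current value becomes lo and we move to the simplest number in (value, hi): value + 1 if hi = +inf, otherwise the midpoint (value + hi)/2. On '-', the current value becomes hi and we move to value - 1 if lo = -inf, otherwise the midpoint (lo + value)/2.
Start at 0.
Step 1: sign = -, move left. Bounds: (-inf, 0). Value = -1
Step 2: sign = +, move right. Bounds: (-1, 0). Value = -1/2
Step 3: sign = -, move left. Bounds: (-1, -1/2). Value = -3/4
Step 4: sign = +, move right. Bounds: (-3/4, -1/2). Value = -5/8
The surreal number with sign expansion -+-+ is -5/8.

-5/8


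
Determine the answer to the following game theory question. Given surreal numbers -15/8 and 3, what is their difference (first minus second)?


x = -15/8, y = 3
Converting to common denominator: 8
x = -15/8, y = 24/8
x - y = -15/8 - 3 = -39/8

-39/8


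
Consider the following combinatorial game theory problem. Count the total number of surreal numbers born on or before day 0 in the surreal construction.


Day 0: {|} = 0 is born. Count = 1.
Day n: the number of surreal numbers born by day n is 2^(n+1) - 1.
By day 0: 2^1 - 1 = 1
By day 0: 1 surreal numbers.

1


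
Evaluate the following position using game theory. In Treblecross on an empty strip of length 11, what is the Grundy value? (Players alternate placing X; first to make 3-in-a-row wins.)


Treblecross: place X on empty cells; 3-in-a-row wins.
Playing within two cells of an existing X lets the opponent win at once, so sensible play treats the cells i-2..i+2 around each X as dead. The player left with no safe cell loses, so this is a normal-play take-away game on strips of safe cells.
Placing X at cell i (0-indexed) of a strip of k safe cells leaves independent strips of sizes max(0, i-2) and max(0, k-i-3). Hence G(k) = mex{ G(max(0,i-2)) XOR G(max(0,k-i-3)) : 0 <= i < k }, with G(0) = 0.
G(1): splits (0,0):0^0=0 -> mex({0}) = 1
G(2): splits (0,0):0^0=0 -> mex({0}) = 1
G(3): splits (0,0):0^0=0 -> mex({0}) = 1
G(4): splits (0,1):0^1=1 (0,0):0^0=0 -> mex({0, 1}) = 2
G(5): splits (0,2):0^1=1 (0,1):0^1=1 (0,0):0^0=0 -> mex({0, 1}) = 2
G(6) = mex({1}) = 0
G(7) = mex({0, 1, 2}) = 3
G(8) = mex({0, 1, 2}) = 3
G(9) = mex({0, 2}) = 1
G(10) = mex({0, 2, 3}) = 1
G(11) = mex({0, 3}) = 1
Therefore G(11) = 1.

1


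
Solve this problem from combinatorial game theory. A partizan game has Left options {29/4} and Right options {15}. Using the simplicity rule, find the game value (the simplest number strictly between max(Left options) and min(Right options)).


Left options: {29/4}, max = 29/4
Right options: {15}, min = 15
All options are numbers and max(Left) < min(Right), so by the simplicity theorem the value is the simplest (earliest-born) number strictly between 29/4 and 15.
Integers 8 through 14 all lie strictly between 29/4 and 15.
Among integers, the simplest (lowest birthday = smallest |n|; 0 is born on day 0, +-n on day n) is 8.
No non-integer in the interval can be simpler: if x is a non-integer in the interval, then floor(x) or ceil(x) also lies in the interval (the interval contains an integer), and both are proper prefixes of x's sign expansion, i.e. born earlier. So the game value is 8.
Game value = 8

8


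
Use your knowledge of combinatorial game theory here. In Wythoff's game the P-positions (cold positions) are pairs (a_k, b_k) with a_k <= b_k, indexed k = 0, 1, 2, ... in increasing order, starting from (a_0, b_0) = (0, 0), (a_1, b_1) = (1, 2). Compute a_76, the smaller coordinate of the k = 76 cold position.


By Wythoff's theorem, a_k = floor(k * phi) and b_k = floor(k * phi^2) = a_k + k, where phi = (1 + sqrt(5))/2 is the golden ratio.
phi = (1 + sqrt(5))/2 = 1.618034
k = 76
k * phi = 76 * 1.618034 = 122.970583
a_76 = floor(k * phi) = 122

122


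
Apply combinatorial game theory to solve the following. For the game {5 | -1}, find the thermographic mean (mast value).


Game = {5 | -1}, a switch {a | b} with numbers a > b.
Its thermograph has left wall a - t and right wall b + t, which meet at t = (a - b)/2, where both equal (a + b)/2. So the mast (mean value) is at (a + b)/2.
Mean = (5 + (-1))/2 = 4/2 = 2

2


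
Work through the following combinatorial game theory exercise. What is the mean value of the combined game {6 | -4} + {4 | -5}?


G1 = {6 | -4}, G2 = {4 | -5}
Each is a switch {a | b} with numbers a > b; its mean value is (a + b)/2, and mean value is additive over game sums: m(G1 + G2) = m(G1) + m(G2).
Mean of G1 = (6 + (-4))/2 = 2/2 = 1
Mean of G2 = (4 + (-5))/2 = -1/2 = -1/2
Mean of G1 + G2 = 1 + -1/2 = 1/2

1/2


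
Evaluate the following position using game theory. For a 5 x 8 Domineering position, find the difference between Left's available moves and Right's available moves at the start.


Board is 5 x 8 (rows x cols).
Left (vertical) placements: (rows-1) * cols = 4 * 8 = 32
Right (horizontal) placements: rows * (cols-1) = 5 * 7 = 35
Advantage = Left - Right = 32 - 35 = -3

-3


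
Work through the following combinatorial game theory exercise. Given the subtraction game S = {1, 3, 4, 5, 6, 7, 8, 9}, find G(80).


The subtraction set is S = {1, 3, 4, 5, 6, 7, 8, 9}.
G(k) = mex{ G(k - s) : s in S, s <= k }. We compute iteratively: G(0) = 0.
G(1) = mex({0}) = 1
G(2) = mex({1}) = 0
G(3) = mex({0}) = 1
G(4) = mex({0, 1}) = 2
G(5) = mex({0, 1, 2}) = 3
G(6) = mex({0, 1, 3}) = 2
G(7) = mex({0, 1, 2}) = 3
G(8) = mex({0, 1, 2, 3}) = 4
G(9) = mex({0, 1, 2, 3, 4}) = 5
G(10) = mex({0, 1, 2, 3, 5}) = 4
G(11) = mex({0, 1, 2, 3, 4}) = 5
G(12) = mex({1, 2, 3, 4, 5}) = 0
G(13) = mex({0, 2, 3, 4, 5}) = 1
G(14) = mex({1, 2, 3, 4, 5}) = 0
G(15) = mex({0, 2, 3, 4, 5}) = 1
G(16) = mex({0, 1, 3, 4, 5}) = 2
G(17) = mex({0, 1, 2, 4, 5}) = 3
G(18) = mex({0, 1, 3, 4, 5}) = 2
G(19) = mex({0, 1, 2, 4, 5}) = 3
G(20) = mex({0, 1, 2, 3, 5}) = 4
Observe that G(12)..G(20) = 0, 1, 0, 1, 2, 3, 2, 3, 4 repeats G(0)..G(8) = 0, 1, 0, 1, 2, 3, 2, 3, 4.
For k >= max(S) = 9, G(k) is determined by the previous 9 values G(k-9)..G(k-1); a window of 9 consecutive values has recurred shifted by 12, so by induction G(k + 12) = G(k) for all k >= 0: the sequence is periodic from the start with period 12.
One period: G(0..11) = 0, 1, 0, 1, 2, 3, 2, 3, 4, 5, 4, 5.
80 mod 12 = 8, so G(80) = G(8) = 4.

4


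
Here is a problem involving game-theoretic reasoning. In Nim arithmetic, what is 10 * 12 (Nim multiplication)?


Nim multiplication is bilinear over XOR: (u XOR v) * w = (u*w) XOR (v*w).
So we split each operand into its bit components and XOR the pairwise Nim products.
10 = 2 + 8 (as XOR of powers of 2).
12 = 4 + 8 (as XOR of powers of 2).
Using the standard Nim-product table on single bits:
  2*2 = 3,   2*4 = 8,   2*8 = 12,
  4*4 = 6,   4*8 = 11,  8*8 = 13,
and  1*x = x (identity), k*l = l*k (commutative).
Pairwise Nim products:
  2 * 4 = 8
  2 * 8 = 12
  8 * 4 = 11
  8 * 8 = 13
XOR them: 8 XOR 12 XOR 11 XOR 13 = 2.
Result: 10 * 12 = 2 (in Nim).

2


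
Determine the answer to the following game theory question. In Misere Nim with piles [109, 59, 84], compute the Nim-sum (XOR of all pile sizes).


We need the XOR (exclusive or) of all pile sizes.
After XOR-ing pile 1 (size 109): 0 XOR 109 = 109
After XOR-ing pile 2 (size 59): 109 XOR 59 = 86
After XOR-ing pile 3 (size 84): 86 XOR 84 = 2
The Nim-value of this position is 2.

2


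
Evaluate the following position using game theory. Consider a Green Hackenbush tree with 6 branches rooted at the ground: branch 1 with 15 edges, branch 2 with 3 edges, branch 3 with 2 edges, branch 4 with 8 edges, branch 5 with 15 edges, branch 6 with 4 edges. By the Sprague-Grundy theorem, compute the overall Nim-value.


The tree has 6 branches from the ground vertex.
In Green Hackenbush, the Nim-value of a simple path of length k is k.
Branch 1: length 15, Nim-value = 15
Branch 2: length 3, Nim-value = 3
Branch 3: length 2, Nim-value = 2
Branch 4: length 8, Nim-value = 8
Branch 5: length 15, Nim-value = 15
Branch 6: length 4, Nim-value = 4
Total Nim-value = XOR of all branch values:
0 XOR 15 = 15
15 XOR 3 = 12
12 XOR 2 = 14
14 XOR 8 = 6
6 XOR 15 = 9
9 XOR 4 = 13
Nim-value of the tree = 13

13


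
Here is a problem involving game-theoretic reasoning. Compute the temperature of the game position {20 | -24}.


The game is {20 | -24}, a switch {a | b} with numbers a > b.
Cooling {a | b} by t gives {a - t | b + t}, which stops being hot when a - t = b + t, i.e. at t = (a - b)/2. So the temperature of a switch is (a - b)/2.
Temperature = (Left option - Right option) / 2
= (20 - (-24)) / 2
= 44 / 2
= 22

22


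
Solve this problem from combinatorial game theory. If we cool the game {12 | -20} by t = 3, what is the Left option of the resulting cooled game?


Original game: {12 | -20} (a switch {a | b} with a > b).
Cooling by t (for t below the temperature (a - b)/2 = 16) taxes each move by t: {a | b} cooled by t is {a - t | b + t}.
Cooling amount: t = 3
Cooled Left option: 12 - 3 = 9
Cooled Right option: -20 + 3 = -17
Cooled game: {9 | -17}
Left option = 9

9


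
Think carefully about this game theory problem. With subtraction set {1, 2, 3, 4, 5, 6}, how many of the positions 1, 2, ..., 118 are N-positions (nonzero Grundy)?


Subtraction set S = {1, 2, 3, 4, 5, 6}, so G(n) = n mod 7.
G(n) = 0 when n is a multiple of 7.
Multiples of 7 in [1, 118]: 16
N-positions (nonzero Grundy) = 118 - 16 = 102

102


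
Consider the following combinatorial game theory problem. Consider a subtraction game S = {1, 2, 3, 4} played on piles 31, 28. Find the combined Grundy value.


Subtraction set: {1, 2, 3, 4}
For this subtraction set, G(n) = n mod 5 (period = max + 1 = 5).
Pile 1 (size 31): G(31) = 31 mod 5 = 1
Pile 2 (size 28): G(28) = 28 mod 5 = 3
Total Grundy value = XOR of all: 1 XOR 3 = 2

2


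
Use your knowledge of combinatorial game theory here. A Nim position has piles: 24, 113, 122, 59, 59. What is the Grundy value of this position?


We need the XOR (exclusive or) of all pile sizes.
After XOR-ing pile 1 (size 24): 0 XOR 24 = 24
After XOR-ing pile 2 (size 113): 24 XOR 113 = 105
After XOR-ing pile 3 (size 122): 105 XOR 122 = 19
After XOR-ing pile 4 (size 59): 19 XOR 59 = 40
After XOR-ing pile 5 (size 59): 40 XOR 59 = 19
The Nim-value of this position is 19.

19


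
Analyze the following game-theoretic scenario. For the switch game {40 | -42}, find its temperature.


The game is {40 | -42}, a switch {a | b} with numbers a > b.
Cooling {a | b} by t gives {a - t | b + t}, which stops being hot when a - t = b + t, i.e. at t = (a - b)/2. So the temperature of a switch is (a - b)/2.
Temperature = (Left option - Right option) / 2
= (40 - (-42)) / 2
= 82 / 2
= 41

41


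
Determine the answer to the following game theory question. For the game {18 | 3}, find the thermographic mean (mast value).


Game = {18 | 3}, a switch {a | b} with numbers a > b.
Its thermograph has left wall a - t and right wall b + t, which meet at t = (a - b)/2, where both equal (a + b)/2. So the mast (mean value) is at (a + b)/2.
Mean = (18 + (3))/2 = 21/2 = 21/2

21/2


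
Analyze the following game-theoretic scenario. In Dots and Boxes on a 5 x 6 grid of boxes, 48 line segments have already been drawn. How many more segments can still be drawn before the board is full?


Grid: 5 x 6 boxes, i.e. 6 rows and 7 columns of dots.
Horizontal edges: (rows + 1) * cols = 6 * 6 = 36
Vertical edges: rows * (cols + 1) = 5 * 7 = 35
Total edges: 36 + 35 = 71
Edges drawn: 48
Remaining: 71 - 48 = 23

23


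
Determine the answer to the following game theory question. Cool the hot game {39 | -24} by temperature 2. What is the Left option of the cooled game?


Original game: {39 | -24} (a switch {a | b} with a > b).
Cooling by t (for t below the temperature (a - b)/2 = 63/2) taxes each move by t: {a | b} cooled by t is {a - t | b + t}.
Cooling amount: t = 2
Cooled Left option: 39 - 2 = 37
Cooled Right option: -24 + 2 = -22
Cooled game: {37 | -22}
Left option = 37

37


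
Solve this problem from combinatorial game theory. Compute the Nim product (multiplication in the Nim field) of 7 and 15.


Nim multiplication is bilinear over XOR: (u XOR v) * w = (u*w) XOR (v*w).
So we split each operand into its bit components and XOR the pairwise Nim products.
7 = 1 + 2 + 4 (as XOR of powers of 2).
15 = 1 + 2 + 4 + 8 (as XOR of powers of 2).
Using the standard Nim-product table on single bits:
  2*2 = 3,   2*4 = 8,   2*8 = 12,
  4*4 = 6,   4*8 = 11,  8*8 = 13,
and  1*x = x (identity), k*l = l*k (commutative).
Pairwise Nim products:
  1 * 1 = 1
  1 * 2 = 2
  1 * 4 = 4
  1 * 8 = 8
  2 * 1 = 2
  2 * 2 = 3
  2 * 4 = 8
  2 * 8 = 12
  4 * 1 = 4
  4 * 2 = 8
  4 * 4 = 6
  4 * 8 = 11
XOR them: 1 XOR 2 XOR 4 XOR 8 XOR 2 XOR 3 XOR 8 XOR 12 XOR 4 XOR 8 XOR 6 XOR 11 = 11.
Result: 7 * 15 = 11 (in Nim).

11


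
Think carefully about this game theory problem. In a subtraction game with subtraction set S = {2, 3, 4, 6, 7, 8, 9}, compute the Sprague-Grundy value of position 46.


The subtraction set is S = {2, 3, 4, 6, 7, 8, 9}.
G(k) = mex{ G(k - s) : s in S, s <= k }. We compute iteratively: G(0) = 0.
G(1) = mex({}) = 0
G(2) = mex({0}) = 1
G(3) = mex({0}) = 1
G(4) = mex({0, 1}) = 2
G(5) = mex({0, 1}) = 2
G(6) = mex({0, 1, 2}) = 3
G(7) = mex({0, 1, 2}) = 3
G(8) = mex({0, 1, 2, 3}) = 4
G(9) = mex({0, 1, 2, 3}) = 4
G(10) = mex({0, 1, 2, 3, 4}) = 5
G(11) = mex({1, 2, 3, 4}) = 0
G(12) = mex({1, 2, 3, 4, 5}) = 0
G(13) = mex({0, 2, 3, 4, 5}) = 1
G(14) = mex({0, 2, 3, 4, 5}) = 1
G(15) = mex({0, 1, 3, 4}) = 2
G(16) = mex({0, 1, 3, 4, 5}) = 2
G(17) = mex({0, 1, 2, 4, 5}) = 3
G(18) = mex({0, 1, 2, 4, 5}) = 3
G(19) = mex({0, 1, 2, 3, 5}) = 4
Observe that G(11)..G(19) = 0, 0, 1, 1, 2, 2, 3, 3, 4 repeats G(0)..G(8) = 0, 0, 1, 1, 2, 2, 3, 3, 4.
For k >= max(S) = 9, G(k) is determined by the previous 9 values G(k-9)..G(k-1); a window of 9 consecutive values has recurred shifted by 11, so by induction G(k + 11) = G(k) for all k >= 0: the sequence is periodic from the start with period 11.
One period: G(0..10) = 0, 0, 1, 1, 2, 2, 3, 3, 4, 4, 5.
46 mod 11 = 2, so G(46) = G(2) = 1.

1


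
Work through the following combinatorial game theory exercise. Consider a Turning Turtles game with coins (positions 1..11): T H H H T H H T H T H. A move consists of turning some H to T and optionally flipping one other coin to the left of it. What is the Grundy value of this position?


Coins: T H H H T H H T H T H
Key fact: a single head at position k behaves exactly like a Nim heap of size k (turning it to T and optionally flipping a coin at j < k corresponds to moving the heap from k to j, or to 0), and heads combine as a disjunctive sum (two heads at the same place would cancel, matching j XOR j = 0). So the Nim-value is the XOR of the 1-indexed positions of the heads.
Face-up positions (1-indexed): [2, 3, 4, 6, 7, 9, 11]
XOR 0 with 2: 0 XOR 2 = 2
XOR 2 with 3: 2 XOR 3 = 1
XOR 1 with 4: 1 XOR 4 = 5
XOR 5 with 6: 5 XOR 6 = 3
XOR 3 with 7: 3 XOR 7 = 4
XOR 4 with 9: 4 XOR 9 = 13
XOR 13 with 11: 13 XOR 11 = 6
Nim-value = 6

6


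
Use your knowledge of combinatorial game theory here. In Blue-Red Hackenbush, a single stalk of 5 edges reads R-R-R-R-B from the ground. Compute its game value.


Edges (from ground): R-R-R-R-B
By Berlekamp's sign-expansion rule, a Blue-Red Hackenbush stalk has the value of the surreal number whose sign sequence is the edge sequence with B -> + and R -> -.
Sign sequence: ----+
Trace the sign expansion in the surreal number tree, starting from 0:
Edge 1: R (sign -) -> bounds (-inf, 0), value = -1
Edge 2: R (sign -) -> bounds (-inf, -1), value = -2
Edge 3: R (sign -) -> bounds (-inf, -2), value = -3
Edge 4: R (sign -) -> bounds (-inf, -3), value = -4
Edge 5: B (sign +) -> bounds (-4, -3), value = -7/2
Game value = -7/2

-7/2


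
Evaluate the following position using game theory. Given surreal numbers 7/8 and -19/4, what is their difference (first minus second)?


x = 7/8, y = -19/4
Converting to common denominator: 8
x = 7/8, y = -38/8
x - y = 7/8 - -19/4 = 45/8

45/8


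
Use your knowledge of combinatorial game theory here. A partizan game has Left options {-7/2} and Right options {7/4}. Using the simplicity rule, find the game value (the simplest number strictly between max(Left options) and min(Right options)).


Left options: {-7/2}, max = -7/2
Right options: {7/4}, min = 7/4
All options are numbers and max(Left) < min(Right), so by the simplicity theorem the value is the simplest (earliest-born) number strictly between -7/2 and 7/4.
Integers -3 through 1 all lie strictly between -7/2 and 7/4.
Among integers, the simplest (lowest birthday = smallest |n|; 0 is born on day 0, +-n on day n) is 0.
No non-integer in the interval can be simpler: if x is a non-integer in the interval, then floor(x) or ceil(x) also lies in the interval (the interval contains an integer), and both are proper prefixes of x's sign expansion, i.e. born earlier. So the game value is 0.
Game value = 0

0


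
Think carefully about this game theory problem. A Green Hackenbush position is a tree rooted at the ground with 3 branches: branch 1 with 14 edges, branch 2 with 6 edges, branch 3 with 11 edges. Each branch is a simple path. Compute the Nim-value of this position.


The tree has 3 branches from the ground vertex.
In Green Hackenbush, the Nim-value of a simple path of length k is k.
Branch 1: length 14, Nim-value = 14
Branch 2: length 6, Nim-value = 6
Branch 3: length 11, Nim-value = 11
Total Nim-value = XOR of all branch values:
0 XOR 14 = 14
14 XOR 6 = 8
8 XOR 11 = 3
Nim-value of the tree = 3

3


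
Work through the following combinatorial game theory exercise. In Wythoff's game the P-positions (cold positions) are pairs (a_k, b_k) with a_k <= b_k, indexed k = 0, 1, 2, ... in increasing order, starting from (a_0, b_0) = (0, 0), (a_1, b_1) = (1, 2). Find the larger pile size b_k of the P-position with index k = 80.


By Wythoff's theorem, a_k = floor(k * phi) and b_k = floor(k * phi^2) = a_k + k, where phi = (1 + sqrt(5))/2 is the golden ratio.
phi = (1 + sqrt(5))/2 = 1.618034
phi^2 = phi + 1 = 2.618034
k = 80
k * phi^2 = 80 * 2.618034 = 209.442719
b_80 = floor(k * phi^2) = 209 (check: a_80 + k = 129 + 80 = 209)

209


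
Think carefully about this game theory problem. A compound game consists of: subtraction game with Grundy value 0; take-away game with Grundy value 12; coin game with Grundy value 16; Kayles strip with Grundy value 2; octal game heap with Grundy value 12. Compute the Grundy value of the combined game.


By the Sprague-Grundy theorem, the Grundy value of a sum of games is the XOR of individual Grundy values.
subtraction game: Grundy value = 0. Running XOR: 0 XOR 0 = 0
take-away game: Grundy value = 12. Running XOR: 0 XOR 12 = 12
coin game: Grundy value = 16. Running XOR: 12 XOR 16 = 28
Kayles strip: Grundy value = 2. Running XOR: 28 XOR 2 = 30
octal game heap: Grundy value = 12. Running XOR: 30 XOR 12 = 18
The combined Grundy value is 18.

18


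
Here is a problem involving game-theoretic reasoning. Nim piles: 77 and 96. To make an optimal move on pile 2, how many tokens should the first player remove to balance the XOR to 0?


Piles: 77 and 96
Current XOR: 77 XOR 96 = 45 (non-zero, so this is an N-position).
To make the XOR zero, we need to find a move that balances the piles.
For pile 2 (size 96): target = 96 XOR 45 = 77
We reduce pile 2 from 96 to 77.
Tokens removed: 96 - 77 = 19
Verification: 77 XOR 77 = 0

19
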